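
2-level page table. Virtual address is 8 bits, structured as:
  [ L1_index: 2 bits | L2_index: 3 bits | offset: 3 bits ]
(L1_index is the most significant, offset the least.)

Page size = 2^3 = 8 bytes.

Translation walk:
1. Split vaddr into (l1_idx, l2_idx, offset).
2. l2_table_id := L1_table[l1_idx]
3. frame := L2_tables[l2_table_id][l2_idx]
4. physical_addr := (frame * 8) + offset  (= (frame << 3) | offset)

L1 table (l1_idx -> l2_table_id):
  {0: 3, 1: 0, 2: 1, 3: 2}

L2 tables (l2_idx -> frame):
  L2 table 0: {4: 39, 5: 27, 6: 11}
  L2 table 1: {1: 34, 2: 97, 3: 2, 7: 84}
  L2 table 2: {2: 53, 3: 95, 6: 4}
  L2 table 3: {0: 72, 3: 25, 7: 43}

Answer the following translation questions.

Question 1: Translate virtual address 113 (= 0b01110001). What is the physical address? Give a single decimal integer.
Answer: 89

Derivation:
vaddr = 113 = 0b01110001
Split: l1_idx=1, l2_idx=6, offset=1
L1[1] = 0
L2[0][6] = 11
paddr = 11 * 8 + 1 = 89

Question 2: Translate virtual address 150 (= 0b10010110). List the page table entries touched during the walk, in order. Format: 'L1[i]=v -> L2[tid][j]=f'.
vaddr = 150 = 0b10010110
Split: l1_idx=2, l2_idx=2, offset=6

Answer: L1[2]=1 -> L2[1][2]=97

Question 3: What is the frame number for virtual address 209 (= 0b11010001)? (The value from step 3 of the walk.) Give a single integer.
Answer: 53

Derivation:
vaddr = 209: l1_idx=3, l2_idx=2
L1[3] = 2; L2[2][2] = 53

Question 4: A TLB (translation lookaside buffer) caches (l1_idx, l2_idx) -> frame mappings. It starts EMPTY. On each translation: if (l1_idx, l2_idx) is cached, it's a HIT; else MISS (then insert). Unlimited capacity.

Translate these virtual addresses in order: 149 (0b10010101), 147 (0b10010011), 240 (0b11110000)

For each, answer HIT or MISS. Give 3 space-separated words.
vaddr=149: (2,2) not in TLB -> MISS, insert
vaddr=147: (2,2) in TLB -> HIT
vaddr=240: (3,6) not in TLB -> MISS, insert

Answer: MISS HIT MISS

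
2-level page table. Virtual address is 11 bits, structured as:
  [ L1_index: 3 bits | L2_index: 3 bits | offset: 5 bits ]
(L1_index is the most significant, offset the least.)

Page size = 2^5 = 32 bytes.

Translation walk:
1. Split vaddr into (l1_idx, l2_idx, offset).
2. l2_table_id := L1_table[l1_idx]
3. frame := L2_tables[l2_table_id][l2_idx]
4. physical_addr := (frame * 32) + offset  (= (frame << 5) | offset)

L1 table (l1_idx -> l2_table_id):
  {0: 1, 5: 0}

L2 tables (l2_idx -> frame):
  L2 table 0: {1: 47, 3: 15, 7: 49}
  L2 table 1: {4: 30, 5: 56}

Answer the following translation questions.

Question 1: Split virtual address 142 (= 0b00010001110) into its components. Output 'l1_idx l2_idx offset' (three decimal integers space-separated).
Answer: 0 4 14

Derivation:
vaddr = 142 = 0b00010001110
  top 3 bits -> l1_idx = 0
  next 3 bits -> l2_idx = 4
  bottom 5 bits -> offset = 14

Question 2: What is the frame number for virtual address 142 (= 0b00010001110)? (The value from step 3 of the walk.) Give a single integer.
vaddr = 142: l1_idx=0, l2_idx=4
L1[0] = 1; L2[1][4] = 30

Answer: 30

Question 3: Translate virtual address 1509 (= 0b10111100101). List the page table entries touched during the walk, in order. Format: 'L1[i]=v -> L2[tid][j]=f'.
Answer: L1[5]=0 -> L2[0][7]=49

Derivation:
vaddr = 1509 = 0b10111100101
Split: l1_idx=5, l2_idx=7, offset=5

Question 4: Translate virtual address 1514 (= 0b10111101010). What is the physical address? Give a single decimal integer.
vaddr = 1514 = 0b10111101010
Split: l1_idx=5, l2_idx=7, offset=10
L1[5] = 0
L2[0][7] = 49
paddr = 49 * 32 + 10 = 1578

Answer: 1578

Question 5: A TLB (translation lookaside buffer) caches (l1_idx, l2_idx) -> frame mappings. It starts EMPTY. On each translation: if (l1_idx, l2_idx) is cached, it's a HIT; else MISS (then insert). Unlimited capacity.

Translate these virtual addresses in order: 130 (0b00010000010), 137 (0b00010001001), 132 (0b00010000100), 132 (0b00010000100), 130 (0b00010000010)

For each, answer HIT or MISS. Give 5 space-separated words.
vaddr=130: (0,4) not in TLB -> MISS, insert
vaddr=137: (0,4) in TLB -> HIT
vaddr=132: (0,4) in TLB -> HIT
vaddr=132: (0,4) in TLB -> HIT
vaddr=130: (0,4) in TLB -> HIT

Answer: MISS HIT HIT HIT HIT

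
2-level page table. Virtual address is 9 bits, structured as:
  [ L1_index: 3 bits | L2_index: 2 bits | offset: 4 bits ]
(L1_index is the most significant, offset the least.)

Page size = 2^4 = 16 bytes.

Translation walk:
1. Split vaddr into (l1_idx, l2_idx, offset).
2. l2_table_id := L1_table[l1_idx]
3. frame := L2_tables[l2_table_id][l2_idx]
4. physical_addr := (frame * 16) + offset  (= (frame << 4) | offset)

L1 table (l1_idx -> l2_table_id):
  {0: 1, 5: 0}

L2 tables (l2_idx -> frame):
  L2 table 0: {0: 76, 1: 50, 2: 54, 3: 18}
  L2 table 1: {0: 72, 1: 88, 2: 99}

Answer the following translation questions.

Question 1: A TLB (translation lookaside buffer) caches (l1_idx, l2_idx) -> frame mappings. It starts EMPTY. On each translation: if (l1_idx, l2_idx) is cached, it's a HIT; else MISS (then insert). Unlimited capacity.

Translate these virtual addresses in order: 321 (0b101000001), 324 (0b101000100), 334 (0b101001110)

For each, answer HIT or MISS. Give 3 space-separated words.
Answer: MISS HIT HIT

Derivation:
vaddr=321: (5,0) not in TLB -> MISS, insert
vaddr=324: (5,0) in TLB -> HIT
vaddr=334: (5,0) in TLB -> HIT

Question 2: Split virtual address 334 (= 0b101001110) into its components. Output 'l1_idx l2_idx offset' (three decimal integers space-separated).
Answer: 5 0 14

Derivation:
vaddr = 334 = 0b101001110
  top 3 bits -> l1_idx = 5
  next 2 bits -> l2_idx = 0
  bottom 4 bits -> offset = 14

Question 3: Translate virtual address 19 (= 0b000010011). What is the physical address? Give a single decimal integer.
Answer: 1411

Derivation:
vaddr = 19 = 0b000010011
Split: l1_idx=0, l2_idx=1, offset=3
L1[0] = 1
L2[1][1] = 88
paddr = 88 * 16 + 3 = 1411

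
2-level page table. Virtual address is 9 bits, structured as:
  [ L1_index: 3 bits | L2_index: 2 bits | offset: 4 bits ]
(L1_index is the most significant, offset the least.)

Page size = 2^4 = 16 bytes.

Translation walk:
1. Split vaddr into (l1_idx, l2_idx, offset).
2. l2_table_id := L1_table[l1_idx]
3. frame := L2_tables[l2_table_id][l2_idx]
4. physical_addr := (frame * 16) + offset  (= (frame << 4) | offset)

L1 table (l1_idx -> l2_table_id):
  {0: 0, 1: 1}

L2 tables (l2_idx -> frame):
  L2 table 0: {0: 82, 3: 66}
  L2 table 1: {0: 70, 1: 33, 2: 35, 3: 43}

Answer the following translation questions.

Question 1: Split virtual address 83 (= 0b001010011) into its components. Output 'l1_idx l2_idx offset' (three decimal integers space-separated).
vaddr = 83 = 0b001010011
  top 3 bits -> l1_idx = 1
  next 2 bits -> l2_idx = 1
  bottom 4 bits -> offset = 3

Answer: 1 1 3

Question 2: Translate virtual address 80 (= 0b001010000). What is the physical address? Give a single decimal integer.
Answer: 528

Derivation:
vaddr = 80 = 0b001010000
Split: l1_idx=1, l2_idx=1, offset=0
L1[1] = 1
L2[1][1] = 33
paddr = 33 * 16 + 0 = 528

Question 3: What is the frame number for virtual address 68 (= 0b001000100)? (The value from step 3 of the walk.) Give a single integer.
vaddr = 68: l1_idx=1, l2_idx=0
L1[1] = 1; L2[1][0] = 70

Answer: 70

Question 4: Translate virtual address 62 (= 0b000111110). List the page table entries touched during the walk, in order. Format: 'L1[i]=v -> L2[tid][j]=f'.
vaddr = 62 = 0b000111110
Split: l1_idx=0, l2_idx=3, offset=14

Answer: L1[0]=0 -> L2[0][3]=66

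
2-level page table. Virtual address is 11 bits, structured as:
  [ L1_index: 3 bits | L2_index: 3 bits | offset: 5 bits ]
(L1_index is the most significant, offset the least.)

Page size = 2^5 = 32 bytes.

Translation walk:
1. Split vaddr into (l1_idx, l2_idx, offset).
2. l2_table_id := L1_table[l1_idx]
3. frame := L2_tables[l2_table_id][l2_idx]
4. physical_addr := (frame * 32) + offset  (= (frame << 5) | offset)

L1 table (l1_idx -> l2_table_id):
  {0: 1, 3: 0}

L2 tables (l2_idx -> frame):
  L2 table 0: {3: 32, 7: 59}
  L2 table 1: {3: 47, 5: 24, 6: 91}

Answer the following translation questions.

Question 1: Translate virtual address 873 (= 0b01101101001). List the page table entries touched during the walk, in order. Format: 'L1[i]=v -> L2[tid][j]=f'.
vaddr = 873 = 0b01101101001
Split: l1_idx=3, l2_idx=3, offset=9

Answer: L1[3]=0 -> L2[0][3]=32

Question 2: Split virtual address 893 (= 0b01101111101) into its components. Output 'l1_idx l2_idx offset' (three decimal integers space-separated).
vaddr = 893 = 0b01101111101
  top 3 bits -> l1_idx = 3
  next 3 bits -> l2_idx = 3
  bottom 5 bits -> offset = 29

Answer: 3 3 29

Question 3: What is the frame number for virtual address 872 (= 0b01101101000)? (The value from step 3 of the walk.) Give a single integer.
Answer: 32

Derivation:
vaddr = 872: l1_idx=3, l2_idx=3
L1[3] = 0; L2[0][3] = 32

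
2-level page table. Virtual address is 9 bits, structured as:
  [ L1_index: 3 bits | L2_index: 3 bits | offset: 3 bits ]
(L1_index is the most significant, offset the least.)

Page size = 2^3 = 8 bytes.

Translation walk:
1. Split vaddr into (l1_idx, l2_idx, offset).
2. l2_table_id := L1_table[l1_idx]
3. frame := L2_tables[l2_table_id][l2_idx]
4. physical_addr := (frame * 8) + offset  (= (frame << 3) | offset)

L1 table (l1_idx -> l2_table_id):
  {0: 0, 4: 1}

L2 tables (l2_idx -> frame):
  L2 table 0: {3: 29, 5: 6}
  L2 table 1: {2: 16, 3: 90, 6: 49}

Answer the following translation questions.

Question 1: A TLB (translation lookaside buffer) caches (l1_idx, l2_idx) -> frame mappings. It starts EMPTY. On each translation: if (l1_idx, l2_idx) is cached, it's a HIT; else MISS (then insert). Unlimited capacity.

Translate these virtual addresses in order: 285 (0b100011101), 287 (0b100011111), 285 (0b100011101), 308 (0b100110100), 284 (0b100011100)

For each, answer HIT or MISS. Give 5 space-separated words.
Answer: MISS HIT HIT MISS HIT

Derivation:
vaddr=285: (4,3) not in TLB -> MISS, insert
vaddr=287: (4,3) in TLB -> HIT
vaddr=285: (4,3) in TLB -> HIT
vaddr=308: (4,6) not in TLB -> MISS, insert
vaddr=284: (4,3) in TLB -> HIT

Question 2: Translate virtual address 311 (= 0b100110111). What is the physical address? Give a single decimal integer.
Answer: 399

Derivation:
vaddr = 311 = 0b100110111
Split: l1_idx=4, l2_idx=6, offset=7
L1[4] = 1
L2[1][6] = 49
paddr = 49 * 8 + 7 = 399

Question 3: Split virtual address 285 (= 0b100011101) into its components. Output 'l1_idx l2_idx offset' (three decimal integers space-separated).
Answer: 4 3 5

Derivation:
vaddr = 285 = 0b100011101
  top 3 bits -> l1_idx = 4
  next 3 bits -> l2_idx = 3
  bottom 3 bits -> offset = 5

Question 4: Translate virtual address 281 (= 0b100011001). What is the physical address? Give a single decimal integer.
vaddr = 281 = 0b100011001
Split: l1_idx=4, l2_idx=3, offset=1
L1[4] = 1
L2[1][3] = 90
paddr = 90 * 8 + 1 = 721

Answer: 721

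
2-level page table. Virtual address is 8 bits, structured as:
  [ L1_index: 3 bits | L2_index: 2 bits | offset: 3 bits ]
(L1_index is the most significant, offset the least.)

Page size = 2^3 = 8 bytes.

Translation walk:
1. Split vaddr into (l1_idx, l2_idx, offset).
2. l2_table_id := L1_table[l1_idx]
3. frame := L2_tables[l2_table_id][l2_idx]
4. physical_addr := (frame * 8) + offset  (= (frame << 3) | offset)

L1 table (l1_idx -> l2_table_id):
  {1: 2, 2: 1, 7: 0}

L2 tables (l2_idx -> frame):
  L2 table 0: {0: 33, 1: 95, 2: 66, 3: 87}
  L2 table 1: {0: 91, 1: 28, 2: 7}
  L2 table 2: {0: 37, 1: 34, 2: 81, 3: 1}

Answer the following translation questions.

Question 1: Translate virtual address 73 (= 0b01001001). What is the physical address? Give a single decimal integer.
vaddr = 73 = 0b01001001
Split: l1_idx=2, l2_idx=1, offset=1
L1[2] = 1
L2[1][1] = 28
paddr = 28 * 8 + 1 = 225

Answer: 225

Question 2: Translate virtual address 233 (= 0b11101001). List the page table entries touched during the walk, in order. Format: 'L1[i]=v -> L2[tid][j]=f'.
Answer: L1[7]=0 -> L2[0][1]=95

Derivation:
vaddr = 233 = 0b11101001
Split: l1_idx=7, l2_idx=1, offset=1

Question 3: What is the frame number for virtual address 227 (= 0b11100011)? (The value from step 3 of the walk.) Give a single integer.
Answer: 33

Derivation:
vaddr = 227: l1_idx=7, l2_idx=0
L1[7] = 0; L2[0][0] = 33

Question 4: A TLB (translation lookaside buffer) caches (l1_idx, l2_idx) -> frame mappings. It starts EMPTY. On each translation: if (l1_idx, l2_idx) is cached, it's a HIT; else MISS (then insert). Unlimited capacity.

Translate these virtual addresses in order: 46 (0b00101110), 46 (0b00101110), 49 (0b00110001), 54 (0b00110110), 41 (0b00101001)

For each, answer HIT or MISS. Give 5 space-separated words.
vaddr=46: (1,1) not in TLB -> MISS, insert
vaddr=46: (1,1) in TLB -> HIT
vaddr=49: (1,2) not in TLB -> MISS, insert
vaddr=54: (1,2) in TLB -> HIT
vaddr=41: (1,1) in TLB -> HIT

Answer: MISS HIT MISS HIT HIT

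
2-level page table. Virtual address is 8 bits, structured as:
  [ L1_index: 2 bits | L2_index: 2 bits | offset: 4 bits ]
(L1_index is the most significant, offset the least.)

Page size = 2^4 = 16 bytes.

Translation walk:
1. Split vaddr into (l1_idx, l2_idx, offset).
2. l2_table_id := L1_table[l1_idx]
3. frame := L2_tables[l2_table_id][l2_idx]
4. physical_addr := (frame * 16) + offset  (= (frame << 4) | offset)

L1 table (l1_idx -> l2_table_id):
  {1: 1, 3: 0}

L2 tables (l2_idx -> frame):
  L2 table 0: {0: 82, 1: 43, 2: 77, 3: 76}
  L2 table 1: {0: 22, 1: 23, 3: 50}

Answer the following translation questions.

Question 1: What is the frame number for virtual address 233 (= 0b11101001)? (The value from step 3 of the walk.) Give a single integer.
vaddr = 233: l1_idx=3, l2_idx=2
L1[3] = 0; L2[0][2] = 77

Answer: 77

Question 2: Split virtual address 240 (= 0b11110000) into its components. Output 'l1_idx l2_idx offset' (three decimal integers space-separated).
Answer: 3 3 0

Derivation:
vaddr = 240 = 0b11110000
  top 2 bits -> l1_idx = 3
  next 2 bits -> l2_idx = 3
  bottom 4 bits -> offset = 0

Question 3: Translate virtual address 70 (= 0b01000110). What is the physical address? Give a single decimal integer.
vaddr = 70 = 0b01000110
Split: l1_idx=1, l2_idx=0, offset=6
L1[1] = 1
L2[1][0] = 22
paddr = 22 * 16 + 6 = 358

Answer: 358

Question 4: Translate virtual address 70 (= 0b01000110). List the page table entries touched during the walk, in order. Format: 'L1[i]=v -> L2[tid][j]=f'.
vaddr = 70 = 0b01000110
Split: l1_idx=1, l2_idx=0, offset=6

Answer: L1[1]=1 -> L2[1][0]=22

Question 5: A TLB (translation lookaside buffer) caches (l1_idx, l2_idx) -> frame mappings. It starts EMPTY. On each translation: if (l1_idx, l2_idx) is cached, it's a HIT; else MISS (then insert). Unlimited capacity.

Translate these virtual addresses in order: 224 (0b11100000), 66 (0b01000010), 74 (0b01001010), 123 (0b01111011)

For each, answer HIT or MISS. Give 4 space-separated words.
Answer: MISS MISS HIT MISS

Derivation:
vaddr=224: (3,2) not in TLB -> MISS, insert
vaddr=66: (1,0) not in TLB -> MISS, insert
vaddr=74: (1,0) in TLB -> HIT
vaddr=123: (1,3) not in TLB -> MISS, insert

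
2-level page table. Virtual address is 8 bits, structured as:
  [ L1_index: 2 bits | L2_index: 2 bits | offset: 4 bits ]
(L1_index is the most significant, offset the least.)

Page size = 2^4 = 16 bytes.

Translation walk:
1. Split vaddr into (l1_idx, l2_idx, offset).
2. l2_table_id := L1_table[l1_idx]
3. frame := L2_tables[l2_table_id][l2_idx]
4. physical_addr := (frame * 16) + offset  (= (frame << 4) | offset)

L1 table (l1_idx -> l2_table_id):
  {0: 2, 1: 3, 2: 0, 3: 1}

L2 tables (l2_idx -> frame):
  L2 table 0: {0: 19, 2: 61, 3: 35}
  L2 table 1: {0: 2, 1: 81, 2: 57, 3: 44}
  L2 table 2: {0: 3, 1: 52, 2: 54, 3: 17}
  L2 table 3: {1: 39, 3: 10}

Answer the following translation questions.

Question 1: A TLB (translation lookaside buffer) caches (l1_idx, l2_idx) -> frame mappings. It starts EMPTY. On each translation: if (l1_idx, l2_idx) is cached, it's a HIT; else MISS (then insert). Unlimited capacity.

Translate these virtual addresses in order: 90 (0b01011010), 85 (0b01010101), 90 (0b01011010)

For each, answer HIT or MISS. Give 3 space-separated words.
vaddr=90: (1,1) not in TLB -> MISS, insert
vaddr=85: (1,1) in TLB -> HIT
vaddr=90: (1,1) in TLB -> HIT

Answer: MISS HIT HIT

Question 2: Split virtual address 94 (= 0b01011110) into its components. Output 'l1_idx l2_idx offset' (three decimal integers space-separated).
vaddr = 94 = 0b01011110
  top 2 bits -> l1_idx = 1
  next 2 bits -> l2_idx = 1
  bottom 4 bits -> offset = 14

Answer: 1 1 14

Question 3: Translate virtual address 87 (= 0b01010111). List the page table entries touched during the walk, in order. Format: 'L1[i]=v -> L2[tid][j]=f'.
vaddr = 87 = 0b01010111
Split: l1_idx=1, l2_idx=1, offset=7

Answer: L1[1]=3 -> L2[3][1]=39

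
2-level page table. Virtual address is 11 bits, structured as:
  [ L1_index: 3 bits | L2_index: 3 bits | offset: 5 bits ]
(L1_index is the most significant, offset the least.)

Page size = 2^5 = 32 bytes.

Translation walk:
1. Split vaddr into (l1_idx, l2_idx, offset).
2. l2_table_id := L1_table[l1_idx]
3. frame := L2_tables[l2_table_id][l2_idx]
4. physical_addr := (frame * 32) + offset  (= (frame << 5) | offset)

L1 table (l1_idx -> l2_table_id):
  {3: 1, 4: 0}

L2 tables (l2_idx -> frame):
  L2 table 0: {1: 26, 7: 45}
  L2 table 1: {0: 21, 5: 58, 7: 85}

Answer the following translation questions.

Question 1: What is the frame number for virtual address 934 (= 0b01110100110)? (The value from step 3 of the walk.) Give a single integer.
Answer: 58

Derivation:
vaddr = 934: l1_idx=3, l2_idx=5
L1[3] = 1; L2[1][5] = 58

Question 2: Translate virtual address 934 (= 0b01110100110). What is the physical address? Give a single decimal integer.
vaddr = 934 = 0b01110100110
Split: l1_idx=3, l2_idx=5, offset=6
L1[3] = 1
L2[1][5] = 58
paddr = 58 * 32 + 6 = 1862

Answer: 1862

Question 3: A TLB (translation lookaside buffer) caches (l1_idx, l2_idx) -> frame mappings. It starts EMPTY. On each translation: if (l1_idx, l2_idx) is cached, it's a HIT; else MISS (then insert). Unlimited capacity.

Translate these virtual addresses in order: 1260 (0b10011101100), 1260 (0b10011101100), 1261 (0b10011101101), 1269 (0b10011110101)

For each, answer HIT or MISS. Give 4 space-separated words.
Answer: MISS HIT HIT HIT

Derivation:
vaddr=1260: (4,7) not in TLB -> MISS, insert
vaddr=1260: (4,7) in TLB -> HIT
vaddr=1261: (4,7) in TLB -> HIT
vaddr=1269: (4,7) in TLB -> HIT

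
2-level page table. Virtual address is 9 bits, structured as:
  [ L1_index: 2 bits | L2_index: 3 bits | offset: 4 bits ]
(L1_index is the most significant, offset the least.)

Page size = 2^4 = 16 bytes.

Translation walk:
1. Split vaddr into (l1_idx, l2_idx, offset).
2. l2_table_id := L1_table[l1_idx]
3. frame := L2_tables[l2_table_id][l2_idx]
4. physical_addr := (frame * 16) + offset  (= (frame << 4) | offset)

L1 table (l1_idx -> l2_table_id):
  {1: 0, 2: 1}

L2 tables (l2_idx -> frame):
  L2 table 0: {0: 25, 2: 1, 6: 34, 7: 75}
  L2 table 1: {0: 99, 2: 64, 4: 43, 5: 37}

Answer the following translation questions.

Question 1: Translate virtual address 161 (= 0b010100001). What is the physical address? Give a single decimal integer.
vaddr = 161 = 0b010100001
Split: l1_idx=1, l2_idx=2, offset=1
L1[1] = 0
L2[0][2] = 1
paddr = 1 * 16 + 1 = 17

Answer: 17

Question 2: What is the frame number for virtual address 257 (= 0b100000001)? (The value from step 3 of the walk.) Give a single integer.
vaddr = 257: l1_idx=2, l2_idx=0
L1[2] = 1; L2[1][0] = 99

Answer: 99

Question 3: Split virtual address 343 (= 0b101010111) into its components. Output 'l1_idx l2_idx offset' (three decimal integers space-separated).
Answer: 2 5 7

Derivation:
vaddr = 343 = 0b101010111
  top 2 bits -> l1_idx = 2
  next 3 bits -> l2_idx = 5
  bottom 4 bits -> offset = 7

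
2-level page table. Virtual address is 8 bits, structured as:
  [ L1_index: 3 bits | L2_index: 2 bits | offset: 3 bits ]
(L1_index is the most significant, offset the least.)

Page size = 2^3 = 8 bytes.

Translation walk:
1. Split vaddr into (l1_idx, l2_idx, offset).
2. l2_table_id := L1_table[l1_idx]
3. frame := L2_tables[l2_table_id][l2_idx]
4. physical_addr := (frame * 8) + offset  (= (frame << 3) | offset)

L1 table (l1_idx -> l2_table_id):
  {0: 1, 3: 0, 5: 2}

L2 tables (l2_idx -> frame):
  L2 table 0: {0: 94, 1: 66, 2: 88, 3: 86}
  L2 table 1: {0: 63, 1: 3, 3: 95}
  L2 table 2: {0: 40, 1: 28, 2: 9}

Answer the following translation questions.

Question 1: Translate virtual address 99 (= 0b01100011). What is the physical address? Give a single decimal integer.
Answer: 755

Derivation:
vaddr = 99 = 0b01100011
Split: l1_idx=3, l2_idx=0, offset=3
L1[3] = 0
L2[0][0] = 94
paddr = 94 * 8 + 3 = 755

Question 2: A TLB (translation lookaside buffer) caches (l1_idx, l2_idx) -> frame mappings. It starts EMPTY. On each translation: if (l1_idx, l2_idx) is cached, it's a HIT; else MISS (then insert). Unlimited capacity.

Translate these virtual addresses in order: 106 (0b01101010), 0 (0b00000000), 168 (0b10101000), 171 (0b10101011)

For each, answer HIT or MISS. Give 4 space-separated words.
Answer: MISS MISS MISS HIT

Derivation:
vaddr=106: (3,1) not in TLB -> MISS, insert
vaddr=0: (0,0) not in TLB -> MISS, insert
vaddr=168: (5,1) not in TLB -> MISS, insert
vaddr=171: (5,1) in TLB -> HIT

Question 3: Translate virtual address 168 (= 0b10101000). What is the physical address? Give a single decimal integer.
Answer: 224

Derivation:
vaddr = 168 = 0b10101000
Split: l1_idx=5, l2_idx=1, offset=0
L1[5] = 2
L2[2][1] = 28
paddr = 28 * 8 + 0 = 224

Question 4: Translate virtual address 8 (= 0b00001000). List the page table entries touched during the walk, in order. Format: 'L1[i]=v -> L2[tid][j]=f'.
Answer: L1[0]=1 -> L2[1][1]=3

Derivation:
vaddr = 8 = 0b00001000
Split: l1_idx=0, l2_idx=1, offset=0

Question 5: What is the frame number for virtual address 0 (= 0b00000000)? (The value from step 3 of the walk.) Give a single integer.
vaddr = 0: l1_idx=0, l2_idx=0
L1[0] = 1; L2[1][0] = 63

Answer: 63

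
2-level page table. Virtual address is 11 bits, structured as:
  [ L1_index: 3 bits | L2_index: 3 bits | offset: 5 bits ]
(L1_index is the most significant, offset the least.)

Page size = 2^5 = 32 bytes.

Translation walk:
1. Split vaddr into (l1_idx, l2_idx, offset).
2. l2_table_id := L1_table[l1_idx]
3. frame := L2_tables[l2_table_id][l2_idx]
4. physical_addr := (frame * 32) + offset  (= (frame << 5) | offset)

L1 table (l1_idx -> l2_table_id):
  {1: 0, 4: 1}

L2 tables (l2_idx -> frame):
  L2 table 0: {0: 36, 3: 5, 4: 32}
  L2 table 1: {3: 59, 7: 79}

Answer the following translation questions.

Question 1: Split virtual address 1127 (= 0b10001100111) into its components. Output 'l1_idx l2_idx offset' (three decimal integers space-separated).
Answer: 4 3 7

Derivation:
vaddr = 1127 = 0b10001100111
  top 3 bits -> l1_idx = 4
  next 3 bits -> l2_idx = 3
  bottom 5 bits -> offset = 7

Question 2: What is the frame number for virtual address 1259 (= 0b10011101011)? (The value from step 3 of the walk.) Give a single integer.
Answer: 79

Derivation:
vaddr = 1259: l1_idx=4, l2_idx=7
L1[4] = 1; L2[1][7] = 79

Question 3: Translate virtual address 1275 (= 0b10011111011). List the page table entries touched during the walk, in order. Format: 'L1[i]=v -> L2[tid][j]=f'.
vaddr = 1275 = 0b10011111011
Split: l1_idx=4, l2_idx=7, offset=27

Answer: L1[4]=1 -> L2[1][7]=79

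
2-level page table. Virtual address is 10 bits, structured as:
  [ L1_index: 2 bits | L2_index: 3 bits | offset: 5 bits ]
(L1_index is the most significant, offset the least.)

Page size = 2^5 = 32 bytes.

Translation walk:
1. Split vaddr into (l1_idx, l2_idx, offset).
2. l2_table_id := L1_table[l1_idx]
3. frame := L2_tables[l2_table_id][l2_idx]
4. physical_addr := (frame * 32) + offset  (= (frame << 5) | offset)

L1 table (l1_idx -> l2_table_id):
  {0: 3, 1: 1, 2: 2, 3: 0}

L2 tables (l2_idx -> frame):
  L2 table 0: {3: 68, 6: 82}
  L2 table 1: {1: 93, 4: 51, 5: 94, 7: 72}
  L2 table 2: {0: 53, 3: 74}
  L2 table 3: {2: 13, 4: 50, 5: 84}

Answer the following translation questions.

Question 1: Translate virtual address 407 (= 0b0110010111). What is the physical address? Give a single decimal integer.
vaddr = 407 = 0b0110010111
Split: l1_idx=1, l2_idx=4, offset=23
L1[1] = 1
L2[1][4] = 51
paddr = 51 * 32 + 23 = 1655

Answer: 1655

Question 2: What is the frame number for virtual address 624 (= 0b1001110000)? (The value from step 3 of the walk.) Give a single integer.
Answer: 74

Derivation:
vaddr = 624: l1_idx=2, l2_idx=3
L1[2] = 2; L2[2][3] = 74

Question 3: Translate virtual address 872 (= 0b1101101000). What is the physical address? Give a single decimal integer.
vaddr = 872 = 0b1101101000
Split: l1_idx=3, l2_idx=3, offset=8
L1[3] = 0
L2[0][3] = 68
paddr = 68 * 32 + 8 = 2184

Answer: 2184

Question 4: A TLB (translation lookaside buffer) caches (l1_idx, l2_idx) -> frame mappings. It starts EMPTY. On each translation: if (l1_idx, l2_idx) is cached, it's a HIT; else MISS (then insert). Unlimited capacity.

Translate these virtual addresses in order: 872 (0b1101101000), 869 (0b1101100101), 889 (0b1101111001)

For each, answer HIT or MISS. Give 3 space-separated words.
vaddr=872: (3,3) not in TLB -> MISS, insert
vaddr=869: (3,3) in TLB -> HIT
vaddr=889: (3,3) in TLB -> HIT

Answer: MISS HIT HIT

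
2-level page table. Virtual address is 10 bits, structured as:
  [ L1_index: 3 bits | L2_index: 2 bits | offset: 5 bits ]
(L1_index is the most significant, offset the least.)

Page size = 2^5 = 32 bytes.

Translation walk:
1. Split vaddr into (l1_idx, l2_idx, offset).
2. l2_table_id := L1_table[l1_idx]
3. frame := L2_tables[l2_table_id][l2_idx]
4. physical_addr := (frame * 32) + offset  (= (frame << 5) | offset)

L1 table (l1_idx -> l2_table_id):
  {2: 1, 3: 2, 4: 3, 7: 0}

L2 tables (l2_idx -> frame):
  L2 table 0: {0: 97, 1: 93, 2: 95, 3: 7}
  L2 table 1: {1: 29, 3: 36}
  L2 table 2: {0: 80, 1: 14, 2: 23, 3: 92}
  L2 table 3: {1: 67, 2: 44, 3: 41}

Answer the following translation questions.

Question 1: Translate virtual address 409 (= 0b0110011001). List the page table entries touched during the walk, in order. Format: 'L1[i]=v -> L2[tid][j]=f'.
Answer: L1[3]=2 -> L2[2][0]=80

Derivation:
vaddr = 409 = 0b0110011001
Split: l1_idx=3, l2_idx=0, offset=25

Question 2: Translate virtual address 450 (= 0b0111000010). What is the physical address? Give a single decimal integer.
Answer: 738

Derivation:
vaddr = 450 = 0b0111000010
Split: l1_idx=3, l2_idx=2, offset=2
L1[3] = 2
L2[2][2] = 23
paddr = 23 * 32 + 2 = 738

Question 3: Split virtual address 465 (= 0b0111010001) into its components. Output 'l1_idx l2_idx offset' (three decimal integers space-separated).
vaddr = 465 = 0b0111010001
  top 3 bits -> l1_idx = 3
  next 2 bits -> l2_idx = 2
  bottom 5 bits -> offset = 17

Answer: 3 2 17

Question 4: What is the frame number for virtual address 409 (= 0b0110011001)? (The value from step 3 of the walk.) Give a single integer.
Answer: 80

Derivation:
vaddr = 409: l1_idx=3, l2_idx=0
L1[3] = 2; L2[2][0] = 80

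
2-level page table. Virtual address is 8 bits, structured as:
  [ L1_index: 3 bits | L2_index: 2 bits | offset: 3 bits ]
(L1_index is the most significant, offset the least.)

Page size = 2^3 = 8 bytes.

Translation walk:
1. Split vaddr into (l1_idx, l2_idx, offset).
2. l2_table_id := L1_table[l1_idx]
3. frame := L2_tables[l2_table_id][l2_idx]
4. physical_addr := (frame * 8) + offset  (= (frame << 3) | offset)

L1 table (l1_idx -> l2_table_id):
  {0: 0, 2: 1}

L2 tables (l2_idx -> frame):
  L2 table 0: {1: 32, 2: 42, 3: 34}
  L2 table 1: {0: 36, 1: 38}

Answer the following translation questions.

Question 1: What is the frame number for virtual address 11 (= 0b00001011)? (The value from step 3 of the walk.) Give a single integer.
Answer: 32

Derivation:
vaddr = 11: l1_idx=0, l2_idx=1
L1[0] = 0; L2[0][1] = 32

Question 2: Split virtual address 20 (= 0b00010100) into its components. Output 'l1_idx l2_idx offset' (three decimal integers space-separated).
vaddr = 20 = 0b00010100
  top 3 bits -> l1_idx = 0
  next 2 bits -> l2_idx = 2
  bottom 3 bits -> offset = 4

Answer: 0 2 4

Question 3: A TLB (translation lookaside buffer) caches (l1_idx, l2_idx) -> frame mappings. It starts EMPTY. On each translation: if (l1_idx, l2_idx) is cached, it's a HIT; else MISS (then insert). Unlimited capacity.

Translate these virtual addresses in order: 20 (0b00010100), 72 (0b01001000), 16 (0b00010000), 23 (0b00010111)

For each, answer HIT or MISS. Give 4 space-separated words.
Answer: MISS MISS HIT HIT

Derivation:
vaddr=20: (0,2) not in TLB -> MISS, insert
vaddr=72: (2,1) not in TLB -> MISS, insert
vaddr=16: (0,2) in TLB -> HIT
vaddr=23: (0,2) in TLB -> HIT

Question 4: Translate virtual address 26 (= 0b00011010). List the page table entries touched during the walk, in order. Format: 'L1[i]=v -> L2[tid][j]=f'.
vaddr = 26 = 0b00011010
Split: l1_idx=0, l2_idx=3, offset=2

Answer: L1[0]=0 -> L2[0][3]=34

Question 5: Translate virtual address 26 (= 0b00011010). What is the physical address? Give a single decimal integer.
vaddr = 26 = 0b00011010
Split: l1_idx=0, l2_idx=3, offset=2
L1[0] = 0
L2[0][3] = 34
paddr = 34 * 8 + 2 = 274

Answer: 274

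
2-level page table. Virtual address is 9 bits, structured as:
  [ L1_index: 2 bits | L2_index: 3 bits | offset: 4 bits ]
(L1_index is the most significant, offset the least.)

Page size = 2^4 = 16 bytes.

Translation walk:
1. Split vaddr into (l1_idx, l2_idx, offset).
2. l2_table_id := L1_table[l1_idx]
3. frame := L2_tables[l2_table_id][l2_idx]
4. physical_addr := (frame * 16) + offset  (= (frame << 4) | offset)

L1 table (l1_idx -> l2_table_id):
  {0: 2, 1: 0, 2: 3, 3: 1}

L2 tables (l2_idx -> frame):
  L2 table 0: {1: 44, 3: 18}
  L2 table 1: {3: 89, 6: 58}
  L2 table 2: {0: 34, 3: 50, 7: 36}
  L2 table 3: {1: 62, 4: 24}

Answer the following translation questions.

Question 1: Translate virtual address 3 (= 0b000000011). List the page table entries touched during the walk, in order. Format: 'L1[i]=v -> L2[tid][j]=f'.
vaddr = 3 = 0b000000011
Split: l1_idx=0, l2_idx=0, offset=3

Answer: L1[0]=2 -> L2[2][0]=34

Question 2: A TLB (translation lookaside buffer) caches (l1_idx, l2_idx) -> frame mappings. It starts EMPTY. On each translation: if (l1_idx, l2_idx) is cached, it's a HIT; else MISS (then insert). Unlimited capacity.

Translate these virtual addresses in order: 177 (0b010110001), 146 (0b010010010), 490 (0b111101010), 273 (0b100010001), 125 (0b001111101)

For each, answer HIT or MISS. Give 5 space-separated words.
vaddr=177: (1,3) not in TLB -> MISS, insert
vaddr=146: (1,1) not in TLB -> MISS, insert
vaddr=490: (3,6) not in TLB -> MISS, insert
vaddr=273: (2,1) not in TLB -> MISS, insert
vaddr=125: (0,7) not in TLB -> MISS, insert

Answer: MISS MISS MISS MISS MISS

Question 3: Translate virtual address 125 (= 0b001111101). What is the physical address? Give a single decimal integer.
Answer: 589

Derivation:
vaddr = 125 = 0b001111101
Split: l1_idx=0, l2_idx=7, offset=13
L1[0] = 2
L2[2][7] = 36
paddr = 36 * 16 + 13 = 589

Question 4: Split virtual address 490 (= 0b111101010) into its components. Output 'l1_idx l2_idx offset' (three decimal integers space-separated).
vaddr = 490 = 0b111101010
  top 2 bits -> l1_idx = 3
  next 3 bits -> l2_idx = 6
  bottom 4 bits -> offset = 10

Answer: 3 6 10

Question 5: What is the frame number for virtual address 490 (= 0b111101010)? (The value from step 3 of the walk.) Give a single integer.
Answer: 58

Derivation:
vaddr = 490: l1_idx=3, l2_idx=6
L1[3] = 1; L2[1][6] = 58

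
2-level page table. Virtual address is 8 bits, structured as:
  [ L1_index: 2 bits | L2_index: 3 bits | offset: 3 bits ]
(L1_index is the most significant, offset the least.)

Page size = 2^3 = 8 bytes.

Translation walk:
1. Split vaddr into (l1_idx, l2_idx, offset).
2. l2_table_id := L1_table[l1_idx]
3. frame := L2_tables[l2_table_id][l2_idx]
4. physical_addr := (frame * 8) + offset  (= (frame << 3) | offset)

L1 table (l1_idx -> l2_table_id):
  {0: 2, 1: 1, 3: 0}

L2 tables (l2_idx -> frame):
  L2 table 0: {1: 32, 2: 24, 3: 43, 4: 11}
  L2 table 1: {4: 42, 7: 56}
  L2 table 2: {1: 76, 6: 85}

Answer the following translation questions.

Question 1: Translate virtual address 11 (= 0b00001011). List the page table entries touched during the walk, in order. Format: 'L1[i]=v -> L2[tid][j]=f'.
Answer: L1[0]=2 -> L2[2][1]=76

Derivation:
vaddr = 11 = 0b00001011
Split: l1_idx=0, l2_idx=1, offset=3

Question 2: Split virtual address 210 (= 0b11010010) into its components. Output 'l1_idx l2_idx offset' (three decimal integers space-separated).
vaddr = 210 = 0b11010010
  top 2 bits -> l1_idx = 3
  next 3 bits -> l2_idx = 2
  bottom 3 bits -> offset = 2

Answer: 3 2 2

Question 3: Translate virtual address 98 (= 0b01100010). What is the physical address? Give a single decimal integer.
vaddr = 98 = 0b01100010
Split: l1_idx=1, l2_idx=4, offset=2
L1[1] = 1
L2[1][4] = 42
paddr = 42 * 8 + 2 = 338

Answer: 338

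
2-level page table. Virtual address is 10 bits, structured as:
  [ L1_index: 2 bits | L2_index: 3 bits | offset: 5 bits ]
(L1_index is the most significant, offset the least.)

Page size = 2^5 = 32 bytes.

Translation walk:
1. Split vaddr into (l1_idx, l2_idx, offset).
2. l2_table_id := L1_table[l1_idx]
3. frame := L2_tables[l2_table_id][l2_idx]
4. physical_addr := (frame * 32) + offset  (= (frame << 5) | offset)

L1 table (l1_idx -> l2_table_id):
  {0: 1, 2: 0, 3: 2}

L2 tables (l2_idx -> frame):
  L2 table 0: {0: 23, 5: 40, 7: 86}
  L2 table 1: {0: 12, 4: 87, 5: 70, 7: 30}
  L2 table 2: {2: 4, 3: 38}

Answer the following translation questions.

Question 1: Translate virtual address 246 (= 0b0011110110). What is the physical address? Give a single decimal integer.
Answer: 982

Derivation:
vaddr = 246 = 0b0011110110
Split: l1_idx=0, l2_idx=7, offset=22
L1[0] = 1
L2[1][7] = 30
paddr = 30 * 32 + 22 = 982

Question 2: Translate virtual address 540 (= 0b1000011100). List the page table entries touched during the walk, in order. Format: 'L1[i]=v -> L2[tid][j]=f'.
Answer: L1[2]=0 -> L2[0][0]=23

Derivation:
vaddr = 540 = 0b1000011100
Split: l1_idx=2, l2_idx=0, offset=28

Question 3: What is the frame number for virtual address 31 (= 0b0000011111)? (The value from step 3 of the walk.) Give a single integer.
Answer: 12

Derivation:
vaddr = 31: l1_idx=0, l2_idx=0
L1[0] = 1; L2[1][0] = 12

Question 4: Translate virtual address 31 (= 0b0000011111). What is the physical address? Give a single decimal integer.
vaddr = 31 = 0b0000011111
Split: l1_idx=0, l2_idx=0, offset=31
L1[0] = 1
L2[1][0] = 12
paddr = 12 * 32 + 31 = 415

Answer: 415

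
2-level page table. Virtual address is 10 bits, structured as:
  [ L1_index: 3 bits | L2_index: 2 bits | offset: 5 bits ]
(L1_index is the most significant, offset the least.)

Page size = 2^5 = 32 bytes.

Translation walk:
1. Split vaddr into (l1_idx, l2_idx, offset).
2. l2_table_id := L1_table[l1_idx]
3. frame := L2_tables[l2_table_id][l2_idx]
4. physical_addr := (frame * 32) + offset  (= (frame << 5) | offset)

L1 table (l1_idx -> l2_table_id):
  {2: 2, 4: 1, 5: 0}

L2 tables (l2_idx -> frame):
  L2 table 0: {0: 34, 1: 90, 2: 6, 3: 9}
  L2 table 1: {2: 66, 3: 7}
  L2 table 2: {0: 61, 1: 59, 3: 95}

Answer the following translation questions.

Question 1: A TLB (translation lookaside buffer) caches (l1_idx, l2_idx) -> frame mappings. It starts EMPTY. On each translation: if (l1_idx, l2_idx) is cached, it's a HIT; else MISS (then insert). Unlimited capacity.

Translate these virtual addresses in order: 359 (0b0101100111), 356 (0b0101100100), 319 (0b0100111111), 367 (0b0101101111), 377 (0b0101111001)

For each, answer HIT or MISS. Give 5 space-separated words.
vaddr=359: (2,3) not in TLB -> MISS, insert
vaddr=356: (2,3) in TLB -> HIT
vaddr=319: (2,1) not in TLB -> MISS, insert
vaddr=367: (2,3) in TLB -> HIT
vaddr=377: (2,3) in TLB -> HIT

Answer: MISS HIT MISS HIT HIT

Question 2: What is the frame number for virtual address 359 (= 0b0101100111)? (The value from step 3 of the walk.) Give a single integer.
vaddr = 359: l1_idx=2, l2_idx=3
L1[2] = 2; L2[2][3] = 95

Answer: 95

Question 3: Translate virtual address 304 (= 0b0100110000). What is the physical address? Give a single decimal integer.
vaddr = 304 = 0b0100110000
Split: l1_idx=2, l2_idx=1, offset=16
L1[2] = 2
L2[2][1] = 59
paddr = 59 * 32 + 16 = 1904

Answer: 1904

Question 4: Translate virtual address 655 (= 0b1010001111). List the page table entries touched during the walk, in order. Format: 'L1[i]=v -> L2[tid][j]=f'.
Answer: L1[5]=0 -> L2[0][0]=34

Derivation:
vaddr = 655 = 0b1010001111
Split: l1_idx=5, l2_idx=0, offset=15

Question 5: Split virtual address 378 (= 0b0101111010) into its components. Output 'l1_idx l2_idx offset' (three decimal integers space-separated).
vaddr = 378 = 0b0101111010
  top 3 bits -> l1_idx = 2
  next 2 bits -> l2_idx = 3
  bottom 5 bits -> offset = 26

Answer: 2 3 26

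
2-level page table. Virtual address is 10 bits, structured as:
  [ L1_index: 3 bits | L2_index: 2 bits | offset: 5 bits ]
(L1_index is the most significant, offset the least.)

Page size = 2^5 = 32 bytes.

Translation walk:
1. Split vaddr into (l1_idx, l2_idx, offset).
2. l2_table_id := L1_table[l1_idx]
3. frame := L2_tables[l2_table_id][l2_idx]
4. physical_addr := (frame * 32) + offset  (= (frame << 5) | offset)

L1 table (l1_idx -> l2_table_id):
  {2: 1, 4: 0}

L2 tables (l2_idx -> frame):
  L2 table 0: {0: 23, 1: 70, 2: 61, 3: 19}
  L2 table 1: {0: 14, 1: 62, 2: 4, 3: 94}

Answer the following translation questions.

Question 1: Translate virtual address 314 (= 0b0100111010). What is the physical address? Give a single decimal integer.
vaddr = 314 = 0b0100111010
Split: l1_idx=2, l2_idx=1, offset=26
L1[2] = 1
L2[1][1] = 62
paddr = 62 * 32 + 26 = 2010

Answer: 2010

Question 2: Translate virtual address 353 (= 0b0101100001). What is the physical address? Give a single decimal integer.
Answer: 3009

Derivation:
vaddr = 353 = 0b0101100001
Split: l1_idx=2, l2_idx=3, offset=1
L1[2] = 1
L2[1][3] = 94
paddr = 94 * 32 + 1 = 3009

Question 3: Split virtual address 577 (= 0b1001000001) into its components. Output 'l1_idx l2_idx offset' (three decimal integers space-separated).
vaddr = 577 = 0b1001000001
  top 3 bits -> l1_idx = 4
  next 2 bits -> l2_idx = 2
  bottom 5 bits -> offset = 1

Answer: 4 2 1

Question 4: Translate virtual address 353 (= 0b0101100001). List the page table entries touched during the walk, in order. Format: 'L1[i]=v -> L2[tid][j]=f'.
vaddr = 353 = 0b0101100001
Split: l1_idx=2, l2_idx=3, offset=1

Answer: L1[2]=1 -> L2[1][3]=94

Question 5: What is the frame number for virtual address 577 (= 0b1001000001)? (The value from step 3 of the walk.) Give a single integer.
Answer: 61

Derivation:
vaddr = 577: l1_idx=4, l2_idx=2
L1[4] = 0; L2[0][2] = 61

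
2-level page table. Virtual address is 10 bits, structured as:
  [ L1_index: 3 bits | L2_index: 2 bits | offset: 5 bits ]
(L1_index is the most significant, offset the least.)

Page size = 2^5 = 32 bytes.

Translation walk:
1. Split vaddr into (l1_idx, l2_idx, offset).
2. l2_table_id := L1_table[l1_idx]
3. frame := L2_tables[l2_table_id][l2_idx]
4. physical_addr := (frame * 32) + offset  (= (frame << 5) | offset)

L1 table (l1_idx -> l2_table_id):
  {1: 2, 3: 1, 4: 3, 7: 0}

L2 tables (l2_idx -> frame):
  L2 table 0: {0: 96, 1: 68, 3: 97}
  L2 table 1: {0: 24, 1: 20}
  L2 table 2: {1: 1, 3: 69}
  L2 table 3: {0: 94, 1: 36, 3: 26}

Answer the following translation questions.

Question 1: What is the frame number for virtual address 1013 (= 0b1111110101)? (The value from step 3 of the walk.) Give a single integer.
vaddr = 1013: l1_idx=7, l2_idx=3
L1[7] = 0; L2[0][3] = 97

Answer: 97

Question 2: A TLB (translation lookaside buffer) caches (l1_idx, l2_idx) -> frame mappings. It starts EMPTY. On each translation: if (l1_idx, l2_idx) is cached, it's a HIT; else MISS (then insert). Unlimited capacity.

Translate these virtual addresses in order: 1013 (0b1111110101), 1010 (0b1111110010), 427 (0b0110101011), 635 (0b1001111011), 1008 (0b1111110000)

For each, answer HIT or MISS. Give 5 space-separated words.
vaddr=1013: (7,3) not in TLB -> MISS, insert
vaddr=1010: (7,3) in TLB -> HIT
vaddr=427: (3,1) not in TLB -> MISS, insert
vaddr=635: (4,3) not in TLB -> MISS, insert
vaddr=1008: (7,3) in TLB -> HIT

Answer: MISS HIT MISS MISS HIT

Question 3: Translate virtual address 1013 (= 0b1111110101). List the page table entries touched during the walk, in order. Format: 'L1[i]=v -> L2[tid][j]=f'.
vaddr = 1013 = 0b1111110101
Split: l1_idx=7, l2_idx=3, offset=21

Answer: L1[7]=0 -> L2[0][3]=97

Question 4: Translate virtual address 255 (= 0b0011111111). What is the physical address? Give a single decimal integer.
Answer: 2239

Derivation:
vaddr = 255 = 0b0011111111
Split: l1_idx=1, l2_idx=3, offset=31
L1[1] = 2
L2[2][3] = 69
paddr = 69 * 32 + 31 = 2239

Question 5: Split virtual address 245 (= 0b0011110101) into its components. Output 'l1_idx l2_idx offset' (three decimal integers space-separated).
vaddr = 245 = 0b0011110101
  top 3 bits -> l1_idx = 1
  next 2 bits -> l2_idx = 3
  bottom 5 bits -> offset = 21

Answer: 1 3 21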